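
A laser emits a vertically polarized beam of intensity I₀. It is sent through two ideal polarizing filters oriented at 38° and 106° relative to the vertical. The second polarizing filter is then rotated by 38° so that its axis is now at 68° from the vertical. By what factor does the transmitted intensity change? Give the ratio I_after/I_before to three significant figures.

Before rotation:
I₁ = I₀ cos²(38° − 0°) = I₀ cos²(38°) = 0.621 I₀.
I₂ = I₁ cos²(106° − 38°) = 0.621 I₀ · cos²(68°) = 0.08714 I₀.
After rotation:
I₁ = I₀ cos²(38° − 0°) = I₀ cos²(38°) = 0.621 I₀.
I₂ = I₁ cos²(68° − 38°) = 0.621 I₀ · cos²(30°) = 0.4657 I₀.
Ratio = 0.4657 / 0.08714 = 5.345.

I_new/I_old ≈ 5.34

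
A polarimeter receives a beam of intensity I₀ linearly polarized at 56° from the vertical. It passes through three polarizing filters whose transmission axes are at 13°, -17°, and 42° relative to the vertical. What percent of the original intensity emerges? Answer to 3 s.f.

I₁ = I₀ cos²(13° − 56°) = I₀ cos²(43°) = 0.5349 I₀.
I₂ = I₁ cos²(-17° − 13°) = 0.5349 I₀ · cos²(30°) = 0.4012 I₀.
I₃ = I₂ cos²(42° + 17°) = 0.4012 I₀ · cos²(59°) = 0.1064 I₀.
That is 10.64% of the incident intensity.

≈ 10.6%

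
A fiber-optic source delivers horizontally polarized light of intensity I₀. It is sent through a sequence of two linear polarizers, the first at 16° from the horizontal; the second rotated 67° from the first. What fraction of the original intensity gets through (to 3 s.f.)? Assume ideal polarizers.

By Malus's law, I₁ = I₀ cos²(16° − 0°) = I₀ cos²(16°) = 0.924 I₀.
I₂ = I₁ cos²(67°) = 0.924 · 0.1527 I₀ = 0.1411 I₀.
Transmitted fraction = 0.1411.

≈ 0.141 I₀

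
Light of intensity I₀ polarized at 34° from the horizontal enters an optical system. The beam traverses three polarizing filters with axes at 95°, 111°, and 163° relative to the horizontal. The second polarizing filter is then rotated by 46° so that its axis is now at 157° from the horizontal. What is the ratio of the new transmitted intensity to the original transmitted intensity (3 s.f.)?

Before rotation:
I₁ = I₀ cos²(95° − 34°) = I₀ cos²(61°) = 0.235 I₀.
I₂ = I₁ cos²(111° − 95°) = 0.235 I₀ · cos²(16°) = 0.2172 I₀.
I₃ = I₂ cos²(163° − 111°) = 0.2172 I₀ · cos²(52°) = 0.08232 I₀.
After rotation:
I₁ = I₀ cos²(95° − 34°) = I₀ cos²(61°) = 0.235 I₀.
I₂ = I₁ cos²(157° − 95°) = 0.235 I₀ · cos²(62°) = 0.0518 I₀.
I₃ = I₂ cos²(163° − 157°) = 0.0518 I₀ · cos²(6°) = 0.05124 I₀.
Ratio = 0.05124 / 0.08232 = 0.6224.

I_new/I_old ≈ 0.622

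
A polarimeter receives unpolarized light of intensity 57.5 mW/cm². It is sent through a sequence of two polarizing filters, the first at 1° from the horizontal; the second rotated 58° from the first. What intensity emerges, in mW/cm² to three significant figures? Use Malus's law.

I ≈ 8.07 mW/cm²

Unpolarized light through the first polarizer → I₁ = 57.5 mW/cm²/2 = 28.75 mW/cm², polarized at 1°.
I₂ = I₁ · cos²(58°) = 28.75 · 0.2808 = 8.073 mW/cm².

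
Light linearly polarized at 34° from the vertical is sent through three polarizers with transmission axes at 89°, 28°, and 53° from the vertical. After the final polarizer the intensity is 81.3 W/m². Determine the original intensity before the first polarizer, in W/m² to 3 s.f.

I₀ ≈ 1280 W/m²

I₁ = I₀ cos²(89° − 34°) = I₀ cos²(55°) = 0.329 I₀.
I₂ = I₁ cos²(28° − 89°) = 0.329 I₀ · cos²(61°) = 0.07733 I₀.
I₃ = I₂ cos²(53° − 28°) = 0.07733 I₀ · cos²(25°) = 0.06352 I₀.
So 81.3 W/m² = 0.06352 I₀, giving I₀ = 81.3/0.06352 = 1280 W/m².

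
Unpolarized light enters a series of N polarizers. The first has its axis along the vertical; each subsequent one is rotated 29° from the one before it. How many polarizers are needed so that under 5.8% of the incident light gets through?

First polarizer halves the unpolarized light: factor 1/2.
Each further stage multiplies by cos²(29°) = 0.765.
After N polarizers: T = 0.5·0.765^(N−1). Require T < 0.058 ⇒ N−1 > ln(0.058/0.5)/ln(0.765) = 8.04, so N−1 ≥ 9 and N = 10.
Check: N=10 gives T = 0.04485 < 0.058; N=9 gives T = 0.05862.

N = 10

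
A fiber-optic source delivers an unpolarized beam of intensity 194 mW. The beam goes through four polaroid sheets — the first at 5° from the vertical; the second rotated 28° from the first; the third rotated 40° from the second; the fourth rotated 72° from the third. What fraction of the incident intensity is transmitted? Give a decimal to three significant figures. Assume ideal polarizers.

Unpolarized light through the first polarizer → I₁ = 194 mW/2 = 97 mW, polarized at 5°.
I₂ = I₁ · cos²(28°) = 97 · 0.7796 = 75.62 mW.
I₃ = I₂ · cos²(40°) = 75.62 · 0.5868 = 44.38 mW.
I₄ = I₃ · cos²(72°) = 44.38 · 0.09549 = 4.238 mW.
Transmitted fraction = 0.02184.

I/I₀ ≈ 0.0218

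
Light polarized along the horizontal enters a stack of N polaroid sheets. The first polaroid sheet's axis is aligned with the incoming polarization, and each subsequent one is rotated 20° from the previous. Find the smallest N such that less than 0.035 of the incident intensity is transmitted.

N = 28

First polarizer is aligned with the polarization: full transmission.
Each further stage multiplies by cos²(20°) = 0.883.
After N polarizers: T = 0.883^(N−1). Require T < 0.035 ⇒ N−1 > ln(0.035)/ln(0.883) = 26.95, so N−1 ≥ 27 and N = 28.
Check: N=28 gives T = 0.03477 < 0.035; N=27 gives T = 0.03938.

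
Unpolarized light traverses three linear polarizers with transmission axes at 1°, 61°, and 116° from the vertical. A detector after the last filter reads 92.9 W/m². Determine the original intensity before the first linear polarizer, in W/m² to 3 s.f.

Unpolarized light through the first polarizer → I₁ = ½ I₀, now polarized at 1°.
I₂ = I₁ cos²(61° − 1°) = 0.5 I₀ · cos²(60°) = 0.125 I₀.
I₃ = I₂ cos²(116° − 61°) = 0.125 I₀ · cos²(55°) = 0.04112 I₀.
So 92.9 W/m² = 0.04112 I₀, giving I₀ = 92.9/0.04112 = 2259 W/m².

I₀ ≈ 2260 W/m²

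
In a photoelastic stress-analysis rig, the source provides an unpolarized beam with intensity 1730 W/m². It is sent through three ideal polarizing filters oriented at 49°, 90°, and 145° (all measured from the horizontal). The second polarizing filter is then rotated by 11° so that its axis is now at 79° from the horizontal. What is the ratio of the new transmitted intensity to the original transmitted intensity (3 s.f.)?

I_new/I_old ≈ 0.662

Before rotation:
Unpolarized light through the first polarizer → I₁ = ½ I₀, now polarized at 49°.
I₂ = I₁ cos²(90° − 49°) = 0.5 I₀ · cos²(41°) = 0.2848 I₀.
I₃ = I₂ cos²(145° − 90°) = 0.2848 I₀ · cos²(55°) = 0.09369 I₀.
After rotation:
Unpolarized light through the first polarizer → I₁ = ½ I₀, now polarized at 49°.
I₂ = I₁ cos²(79° − 49°) = 0.5 I₀ · cos²(30°) = 0.375 I₀.
I₃ = I₂ cos²(145° − 79°) = 0.375 I₀ · cos²(66°) = 0.06204 I₀.
Ratio = 0.06204 / 0.09369 = 0.6621.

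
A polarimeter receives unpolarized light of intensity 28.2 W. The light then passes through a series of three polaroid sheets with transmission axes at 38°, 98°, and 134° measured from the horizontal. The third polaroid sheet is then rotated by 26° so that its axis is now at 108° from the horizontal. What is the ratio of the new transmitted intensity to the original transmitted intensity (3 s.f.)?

Before rotation:
Unpolarized light through the first polarizer → I₁ = ½ I₀, now polarized at 38°.
I₂ = I₁ cos²(98° − 38°) = 0.5 I₀ · cos²(60°) = 0.125 I₀.
I₃ = I₂ cos²(134° − 98°) = 0.125 I₀ · cos²(36°) = 0.08181 I₀.
After rotation:
Unpolarized light through the first polarizer → I₁ = ½ I₀, now polarized at 38°.
I₂ = I₁ cos²(98° − 38°) = 0.5 I₀ · cos²(60°) = 0.125 I₀.
I₃ = I₂ cos²(108° − 98°) = 0.125 I₀ · cos²(10°) = 0.1212 I₀.
Ratio = 0.1212 / 0.08181 = 1.482.

I_new/I_old ≈ 1.48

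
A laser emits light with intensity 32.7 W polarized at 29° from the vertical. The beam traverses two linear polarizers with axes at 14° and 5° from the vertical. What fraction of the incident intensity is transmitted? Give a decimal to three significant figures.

I/I₀ ≈ 0.910

By Malus's law, I₁ = 32.7 W · cos²(15°) = 30.51 W.
I₂ = I₁ · cos²(9°) = 30.51 · 0.9755 = 29.76 W.
Transmitted fraction = 0.9102.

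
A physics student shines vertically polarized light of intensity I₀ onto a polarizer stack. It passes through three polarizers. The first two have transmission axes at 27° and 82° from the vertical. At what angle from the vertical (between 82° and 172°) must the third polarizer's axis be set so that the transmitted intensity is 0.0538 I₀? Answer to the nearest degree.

By Malus's law, I₁ = I₀ cos²(27° − 0°) = I₀ cos²(27°) = 0.7939 I₀.
I₂ = I₁ cos²(82° − 27°) = 0.7939 I₀ · cos²(55°) = 0.2612 I₀.
Need I₃/I₀ = 0.0538, so cos²(θ − 82°) = 0.0538 / 0.2612 = 0.206.
θ − 82° = arccos(√0.206) = 63.0°, giving θ ≈ 82 + 63.0 = 145.0°.

θ ≈ 145°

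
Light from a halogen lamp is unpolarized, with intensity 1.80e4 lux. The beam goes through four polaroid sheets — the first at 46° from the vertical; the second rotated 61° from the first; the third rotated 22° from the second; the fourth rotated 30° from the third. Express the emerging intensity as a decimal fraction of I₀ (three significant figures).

I/I₀ ≈ 0.0758

Unpolarized light through the first polarizer → I₁ = 1.80e4 lux/2 = 9000 lux, polarized at 46°.
I₂ = I₁ · cos²(61°) = 9000 · 0.235 = 2115 lux.
I₃ = I₂ · cos²(22°) = 2115 · 0.8597 = 1819 lux.
I₄ = I₃ · cos²(30°) = 1819 · 0.75 = 1364 lux.
Transmitted fraction = 0.07577.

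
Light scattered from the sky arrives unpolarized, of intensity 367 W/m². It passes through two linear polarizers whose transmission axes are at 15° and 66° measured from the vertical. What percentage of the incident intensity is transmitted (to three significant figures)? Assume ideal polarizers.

≈ 19.8%

Unpolarized light through the first polarizer → I₁ = 367 W/m²/2 = 183.5 W/m², polarized at 15°.
I₂ = I₁ · cos²(51°) = 183.5 · 0.396 = 72.67 W/m².
That is 19.8% of the incident intensity.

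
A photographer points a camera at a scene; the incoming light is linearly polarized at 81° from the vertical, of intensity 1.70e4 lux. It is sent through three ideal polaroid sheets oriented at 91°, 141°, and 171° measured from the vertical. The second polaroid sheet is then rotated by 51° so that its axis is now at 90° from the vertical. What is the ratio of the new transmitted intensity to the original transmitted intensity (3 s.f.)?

I_new/I_old ≈ 0.0789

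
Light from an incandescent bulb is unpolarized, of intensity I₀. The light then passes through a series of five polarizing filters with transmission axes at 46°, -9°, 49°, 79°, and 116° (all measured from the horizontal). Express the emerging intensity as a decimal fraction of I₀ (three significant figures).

Unpolarized light through the first polarizer → I₁ = ½ I₀, now polarized at 46°.
I₂ = I₁ cos²(-9° − 46°) = 0.5 I₀ · cos²(55°) = 0.1645 I₀.
I₃ = I₂ cos²(49° + 9°) = 0.1645 I₀ · cos²(58°) = 0.04619 I₀.
I₄ = I₃ cos²(79° − 49°) = 0.04619 I₀ · cos²(30°) = 0.03464 I₀.
I₅ = I₄ cos²(116° − 79°) = 0.03464 I₀ · cos²(37°) = 0.0221 I₀.
Transmitted fraction = 0.0221.

≈ 0.0221 I₀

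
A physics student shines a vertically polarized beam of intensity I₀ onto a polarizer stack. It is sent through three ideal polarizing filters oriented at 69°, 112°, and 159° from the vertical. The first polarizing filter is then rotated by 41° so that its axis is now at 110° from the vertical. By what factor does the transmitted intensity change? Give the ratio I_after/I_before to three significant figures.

Before rotation:
I₁ = I₀ cos²(69° − 0°) = I₀ cos²(69°) = 0.1284 I₀.
I₂ = I₁ cos²(112° − 69°) = 0.1284 I₀ · cos²(43°) = 0.06869 I₀.
I₃ = I₂ cos²(159° − 112°) = 0.06869 I₀ · cos²(47°) = 0.03195 I₀.
After rotation:
I₁ = I₀ cos²(110° − 0°) = I₀ cos²(70°) = 0.117 I₀.
I₂ = I₁ cos²(112° − 110°) = 0.117 I₀ · cos²(2°) = 0.1168 I₀.
I₃ = I₂ cos²(159° − 112°) = 0.1168 I₀ · cos²(47°) = 0.05434 I₀.
Ratio = 0.05434 / 0.03195 = 1.701.

I_new/I_old ≈ 1.70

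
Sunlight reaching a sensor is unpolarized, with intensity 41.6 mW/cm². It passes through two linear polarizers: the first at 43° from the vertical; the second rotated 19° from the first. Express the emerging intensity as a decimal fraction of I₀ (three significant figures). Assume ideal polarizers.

Unpolarized light through the first polarizer → I₁ = 41.6 mW/cm²/2 = 20.8 mW/cm², polarized at 43°.
I₂ = I₁ · cos²(19°) = 20.8 · 0.894 = 18.6 mW/cm².
Transmitted fraction = 0.447.

I/I₀ ≈ 0.447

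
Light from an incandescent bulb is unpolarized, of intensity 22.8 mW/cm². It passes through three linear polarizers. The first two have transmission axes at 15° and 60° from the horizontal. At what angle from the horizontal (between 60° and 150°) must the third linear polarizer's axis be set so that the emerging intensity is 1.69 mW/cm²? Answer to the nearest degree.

θ ≈ 117°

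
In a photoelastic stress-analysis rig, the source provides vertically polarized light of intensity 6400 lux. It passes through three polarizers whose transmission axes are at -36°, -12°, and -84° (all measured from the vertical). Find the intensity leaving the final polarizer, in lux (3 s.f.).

By Malus's law, I₁ = 6400 lux · cos²(36°) = 4189 lux.
I₂ = I₁ · cos²(24°) = 4189 · 0.8346 = 3496 lux.
I₃ = I₂ · cos²(72°) = 3496 · 0.09549 = 333.8 lux.

I ≈ 334 lux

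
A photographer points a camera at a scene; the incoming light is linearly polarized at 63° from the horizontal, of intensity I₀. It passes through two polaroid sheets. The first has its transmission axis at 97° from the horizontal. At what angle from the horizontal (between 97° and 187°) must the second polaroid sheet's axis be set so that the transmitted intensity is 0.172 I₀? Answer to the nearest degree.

By Malus's law, I₁ = I₀ cos²(97° − 63°) = I₀ cos²(34°) = 0.6873 I₀.
Need I₂/I₀ = 0.172, so cos²(θ − 97°) = 0.172 / 0.6873 = 0.2503.
θ − 97° = arccos(√0.2503) = 60.0°, giving θ ≈ 97 + 60.0 = 157.0°.

θ ≈ 157°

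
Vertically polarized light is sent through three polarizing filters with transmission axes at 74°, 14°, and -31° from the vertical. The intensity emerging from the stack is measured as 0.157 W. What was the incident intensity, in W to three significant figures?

I₀ ≈ 16.5 W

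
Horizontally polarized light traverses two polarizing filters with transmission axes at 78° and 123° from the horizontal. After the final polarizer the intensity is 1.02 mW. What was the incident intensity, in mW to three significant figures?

I₁ = I₀ cos²(78° − 0°) = I₀ cos²(78°) = 0.04323 I₀.
I₂ = I₁ cos²(123° − 78°) = 0.04323 I₀ · cos²(45°) = 0.02161 I₀.
So 1.02 mW = 0.02161 I₀, giving I₀ = 1.02/0.02161 = 47.19 mW.

I₀ ≈ 47.2 mW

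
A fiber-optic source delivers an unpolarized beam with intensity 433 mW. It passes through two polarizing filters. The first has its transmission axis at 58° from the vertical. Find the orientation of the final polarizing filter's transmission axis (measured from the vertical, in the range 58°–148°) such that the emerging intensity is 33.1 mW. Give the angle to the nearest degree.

Unpolarized light through the first polarizer → I₁ = ½ I₀, now polarized at 58°.
Target fraction: 33.1 / 433 mW = 0.07644 of I₀.
Need I₂/I₀ = 0.07644, so cos²(θ − 58°) = 0.07644 / 0.5 = 0.1529.
θ − 58° = arccos(√0.1529) = 67.0°, giving θ ≈ 58 + 67.0 = 125.0°.

θ ≈ 125°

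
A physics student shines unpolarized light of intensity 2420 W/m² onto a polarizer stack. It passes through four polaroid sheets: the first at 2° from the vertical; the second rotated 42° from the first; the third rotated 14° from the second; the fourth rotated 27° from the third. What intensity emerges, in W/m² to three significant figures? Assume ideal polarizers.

Unpolarized light through the first polarizer → I₁ = 2420 W/m²/2 = 1210 W/m², polarized at 2°.
I₂ = I₁ · cos²(42°) = 1210 · 0.5523 = 668.2 W/m².
I₃ = I₂ · cos²(14°) = 668.2 · 0.9415 = 629.1 W/m².
I₄ = I₃ · cos²(27°) = 629.1 · 0.7939 = 499.5 W/m².

I ≈ 499 W/m²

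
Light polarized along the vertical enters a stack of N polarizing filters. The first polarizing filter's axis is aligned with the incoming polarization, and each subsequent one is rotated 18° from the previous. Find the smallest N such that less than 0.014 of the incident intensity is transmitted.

N = 44

First polarizer is aligned with the polarization: full transmission.
Each further stage multiplies by cos²(18°) = 0.9045.
After N polarizers: T = 0.9045^(N−1). Require T < 0.014 ⇒ N−1 > ln(0.014)/ln(0.9045) = 42.53, so N−1 ≥ 43 and N = 44.
Check: N=44 gives T = 0.01336 < 0.014; N=43 gives T = 0.01477.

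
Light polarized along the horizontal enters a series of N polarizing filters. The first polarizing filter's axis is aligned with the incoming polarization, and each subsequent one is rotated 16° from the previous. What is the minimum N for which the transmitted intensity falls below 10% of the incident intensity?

First polarizer is aligned with the polarization: full transmission.
Each further stage multiplies by cos²(16°) = 0.924.
After N polarizers: T = 0.924^(N−1). Require T < 0.10 ⇒ N−1 > ln(0.10)/ln(0.924) = 29.14, so N−1 ≥ 30 and N = 31.
Check: N=31 gives T = 0.09343 < 0.10; N=30 gives T = 0.1011.

N = 31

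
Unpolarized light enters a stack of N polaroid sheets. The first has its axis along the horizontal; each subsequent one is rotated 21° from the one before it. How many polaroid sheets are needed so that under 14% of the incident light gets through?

First polarizer halves the unpolarized light: factor 1/2.
Each further stage multiplies by cos²(21°) = 0.8716.
After N polarizers: T = 0.5·0.8716^(N−1). Require T < 0.14 ⇒ N−1 > ln(0.14/0.5)/ln(0.8716) = 9.26, so N−1 ≥ 10 and N = 11.
Check: N=11 gives T = 0.1265 < 0.14; N=10 gives T = 0.1451.

N = 11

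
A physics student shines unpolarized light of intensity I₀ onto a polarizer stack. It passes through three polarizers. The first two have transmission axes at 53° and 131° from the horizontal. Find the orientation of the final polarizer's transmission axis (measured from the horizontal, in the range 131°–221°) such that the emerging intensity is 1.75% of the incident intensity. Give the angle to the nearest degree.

θ ≈ 157°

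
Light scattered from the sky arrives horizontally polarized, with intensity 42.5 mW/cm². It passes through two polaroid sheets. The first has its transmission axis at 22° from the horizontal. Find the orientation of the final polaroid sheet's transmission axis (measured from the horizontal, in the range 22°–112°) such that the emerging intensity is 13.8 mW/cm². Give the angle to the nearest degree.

θ ≈ 74°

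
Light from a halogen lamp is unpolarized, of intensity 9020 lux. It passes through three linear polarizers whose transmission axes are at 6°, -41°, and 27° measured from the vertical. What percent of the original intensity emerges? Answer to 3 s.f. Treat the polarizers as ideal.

≈ 3.26%

Unpolarized light through the first polarizer → I₁ = 9020 lux/2 = 4510 lux, polarized at 6°.
I₂ = I₁ · cos²(47°) = 4510 · 0.4651 = 2098 lux.
I₃ = I₂ · cos²(68°) = 2098 · 0.1403 = 294.4 lux.
That is 3.264% of the incident intensity.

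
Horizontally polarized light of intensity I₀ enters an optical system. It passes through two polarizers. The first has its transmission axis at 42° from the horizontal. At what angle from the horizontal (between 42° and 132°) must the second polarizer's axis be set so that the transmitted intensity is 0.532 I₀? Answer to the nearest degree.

θ ≈ 53°

I₁ = I₀ cos²(42° − 0°) = I₀ cos²(42°) = 0.5523 I₀.
Need I₂/I₀ = 0.532, so cos²(θ − 42°) = 0.532 / 0.5523 = 0.9633.
θ − 42° = arccos(√0.9633) = 11.0°, giving θ ≈ 42 + 11.0 = 53.0°.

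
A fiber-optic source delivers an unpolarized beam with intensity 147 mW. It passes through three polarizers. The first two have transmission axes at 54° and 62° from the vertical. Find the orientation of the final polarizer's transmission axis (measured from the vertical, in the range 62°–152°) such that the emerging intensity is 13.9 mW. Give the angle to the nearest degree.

Unpolarized light through the first polarizer → I₁ = ½ I₀, now polarized at 54°.
I₂ = I₁ cos²(62° − 54°) = 0.5 I₀ · cos²(8°) = 0.4903 I₀.
Target fraction: 13.9 / 147 mW = 0.09456 of I₀.
Need I₃/I₀ = 0.09456, so cos²(θ − 62°) = 0.09456 / 0.4903 = 0.1929.
θ − 62° = arccos(√0.1929) = 64.0°, giving θ ≈ 62 + 64.0 = 126.0°.

θ ≈ 126°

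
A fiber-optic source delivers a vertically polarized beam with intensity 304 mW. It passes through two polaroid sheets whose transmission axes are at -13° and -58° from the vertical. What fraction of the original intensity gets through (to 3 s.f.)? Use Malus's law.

By Malus's law, I₁ = 304 mW · cos²(13°) = 288.6 mW.
I₂ = I₁ · cos²(45°) = 288.6 · 0.5 = 144.3 mW.
Transmitted fraction = 0.4747.

I/I₀ ≈ 0.475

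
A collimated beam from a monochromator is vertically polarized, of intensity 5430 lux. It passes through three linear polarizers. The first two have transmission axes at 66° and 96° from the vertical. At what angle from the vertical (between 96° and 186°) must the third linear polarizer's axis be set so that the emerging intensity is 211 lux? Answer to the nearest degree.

I₁ = I₀ cos²(66° − 0°) = I₀ cos²(66°) = 0.1654 I₀.
I₂ = I₁ cos²(96° − 66°) = 0.1654 I₀ · cos²(30°) = 0.1241 I₀.
Target fraction: 211 / 5430 lux = 0.03886 of I₀.
Need I₃/I₀ = 0.03886, so cos²(θ − 96°) = 0.03886 / 0.1241 = 0.3132.
θ − 96° = arccos(√0.3132) = 56.0°, giving θ ≈ 96 + 56.0 = 152.0°.

θ ≈ 152°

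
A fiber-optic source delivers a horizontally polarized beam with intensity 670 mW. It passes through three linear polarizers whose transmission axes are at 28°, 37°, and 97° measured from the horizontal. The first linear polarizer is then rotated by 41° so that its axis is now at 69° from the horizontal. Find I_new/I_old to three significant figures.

Before rotation:
I₁ = I₀ cos²(28° − 0°) = I₀ cos²(28°) = 0.7796 I₀.
I₂ = I₁ cos²(37° − 28°) = 0.7796 I₀ · cos²(9°) = 0.7605 I₀.
I₃ = I₂ cos²(97° − 37°) = 0.7605 I₀ · cos²(60°) = 0.1901 I₀.
After rotation:
I₁ = I₀ cos²(69° − 0°) = I₀ cos²(69°) = 0.1284 I₀.
I₂ = I₁ cos²(37° − 69°) = 0.1284 I₀ · cos²(32°) = 0.09236 I₀.
I₃ = I₂ cos²(97° − 37°) = 0.09236 I₀ · cos²(60°) = 0.02309 I₀.
Ratio = 0.02309 / 0.1901 = 0.1214.

I_new/I_old ≈ 0.121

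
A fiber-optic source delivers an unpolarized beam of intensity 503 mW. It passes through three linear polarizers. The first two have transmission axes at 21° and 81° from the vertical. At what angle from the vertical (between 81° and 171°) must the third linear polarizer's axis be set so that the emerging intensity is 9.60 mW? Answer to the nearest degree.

θ ≈ 148°

Unpolarized light through the first polarizer → I₁ = ½ I₀, now polarized at 21°.
I₂ = I₁ cos²(81° − 21°) = 0.5 I₀ · cos²(60°) = 0.125 I₀.
Target fraction: 9.60 / 503 mW = 0.01909 of I₀.
Need I₃/I₀ = 0.01909, so cos²(θ − 81°) = 0.01909 / 0.125 = 0.1527.
θ − 81° = arccos(√0.1527) = 67.0°, giving θ ≈ 81 + 67.0 = 148.0°.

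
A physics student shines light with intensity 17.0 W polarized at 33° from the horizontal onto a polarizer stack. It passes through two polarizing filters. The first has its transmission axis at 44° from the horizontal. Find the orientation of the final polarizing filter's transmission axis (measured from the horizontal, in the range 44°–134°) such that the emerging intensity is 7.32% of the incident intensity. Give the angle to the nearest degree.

By Malus's law, I₁ = I₀ cos²(44° − 33°) = I₀ cos²(11°) = 0.9636 I₀.
Need I₂/I₀ = 0.0732, so cos²(θ − 44°) = 0.0732 / 0.9636 = 0.07597.
θ − 44° = arccos(√0.07597) = 74.0°, giving θ ≈ 44 + 74.0 = 118.0°.

θ ≈ 118°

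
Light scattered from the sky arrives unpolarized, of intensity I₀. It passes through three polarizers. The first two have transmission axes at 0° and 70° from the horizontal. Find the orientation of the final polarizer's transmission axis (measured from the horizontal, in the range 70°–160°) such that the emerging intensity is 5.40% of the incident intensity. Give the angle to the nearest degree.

Unpolarized light through the first polarizer → I₁ = ½ I₀, now polarized at 0°.
I₂ = I₁ cos²(70° − 0°) = 0.5 I₀ · cos²(70°) = 0.05849 I₀.
Need I₃/I₀ = 0.054, so cos²(θ − 70°) = 0.054 / 0.05849 = 0.9233.
θ − 70° = arccos(√0.9233) = 16.1°, giving θ ≈ 70 + 16.1 = 86.1°.

θ ≈ 86°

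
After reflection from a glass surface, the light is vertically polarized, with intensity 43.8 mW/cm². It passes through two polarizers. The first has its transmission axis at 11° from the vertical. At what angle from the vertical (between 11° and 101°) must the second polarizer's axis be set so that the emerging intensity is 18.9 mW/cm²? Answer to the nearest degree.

I₁ = I₀ cos²(11° − 0°) = I₀ cos²(11°) = 0.9636 I₀.
Target fraction: 18.9 / 43.8 mW/cm² = 0.4315 of I₀.
Need I₂/I₀ = 0.4315, so cos²(θ − 11°) = 0.4315 / 0.9636 = 0.4478.
θ − 11° = arccos(√0.4478) = 48.0°, giving θ ≈ 11 + 48.0 = 59.0°.

θ ≈ 59°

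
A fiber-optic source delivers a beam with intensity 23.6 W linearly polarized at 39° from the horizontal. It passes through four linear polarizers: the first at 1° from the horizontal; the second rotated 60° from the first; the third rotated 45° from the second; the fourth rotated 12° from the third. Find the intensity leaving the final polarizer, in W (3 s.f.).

I₁ = 23.6 W · cos²(38°) = 14.65 W.
I₂ = I₁ · cos²(60°) = 14.65 · 0.25 = 3.664 W.
I₃ = I₂ · cos²(45°) = 3.664 · 0.5 = 1.832 W.
I₄ = I₃ · cos²(12°) = 1.832 · 0.9568 = 1.753 W.

I ≈ 1.75 W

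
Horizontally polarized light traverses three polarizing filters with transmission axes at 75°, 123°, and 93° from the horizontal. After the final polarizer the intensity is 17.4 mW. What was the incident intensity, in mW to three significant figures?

I₀ ≈ 774 mW

I₁ = I₀ cos²(75° − 0°) = I₀ cos²(75°) = 0.06699 I₀.
I₂ = I₁ cos²(123° − 75°) = 0.06699 I₀ · cos²(48°) = 0.02999 I₀.
I₃ = I₂ cos²(93° − 123°) = 0.02999 I₀ · cos²(30°) = 0.02249 I₀.
So 17.4 mW = 0.02249 I₀, giving I₀ = 17.4/0.02249 = 773.5 mW.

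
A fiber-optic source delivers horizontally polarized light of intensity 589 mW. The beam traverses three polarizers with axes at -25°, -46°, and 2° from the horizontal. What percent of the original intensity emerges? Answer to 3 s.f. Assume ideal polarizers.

≈ 32.1%

By Malus's law, I₁ = 589 mW · cos²(25°) = 483.8 mW.
I₂ = I₁ · cos²(21°) = 483.8 · 0.8716 = 421.7 mW.
I₃ = I₂ · cos²(48°) = 421.7 · 0.4477 = 188.8 mW.
That is 32.05% of the incident intensity.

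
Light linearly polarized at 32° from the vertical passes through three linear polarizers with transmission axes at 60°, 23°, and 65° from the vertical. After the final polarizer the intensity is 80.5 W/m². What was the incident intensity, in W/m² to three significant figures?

I₁ = I₀ cos²(60° − 32°) = I₀ cos²(28°) = 0.7796 I₀.
I₂ = I₁ cos²(23° − 60°) = 0.7796 I₀ · cos²(37°) = 0.4972 I₀.
I₃ = I₂ cos²(65° − 23°) = 0.4972 I₀ · cos²(42°) = 0.2746 I₀.
So 80.5 W/m² = 0.2746 I₀, giving I₀ = 80.5/0.2746 = 293.1 W/m².

I₀ ≈ 293 W/m²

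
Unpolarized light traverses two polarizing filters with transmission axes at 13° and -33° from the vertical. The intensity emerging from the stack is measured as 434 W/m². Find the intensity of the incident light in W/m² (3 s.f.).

I₀ ≈ 1800 W/m²

Unpolarized light through the first polarizer → I₁ = ½ I₀, now polarized at 13°.
I₂ = I₁ cos²(-33° − 13°) = 0.5 I₀ · cos²(46°) = 0.2413 I₀.
So 434 W/m² = 0.2413 I₀, giving I₀ = 434/0.2413 = 1799 W/m².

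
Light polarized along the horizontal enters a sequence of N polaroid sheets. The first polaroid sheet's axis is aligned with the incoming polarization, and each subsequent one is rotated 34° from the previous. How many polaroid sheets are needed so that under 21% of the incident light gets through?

N = 6

First polarizer is aligned with the polarization: full transmission.
Each further stage multiplies by cos²(34°) = 0.6873.
After N polarizers: T = 0.6873^(N−1). Require T < 0.21 ⇒ N−1 > ln(0.21)/ln(0.6873) = 4.16, so N−1 ≥ 5 and N = 6.
Check: N=6 gives T = 0.1534 < 0.21; N=5 gives T = 0.2231.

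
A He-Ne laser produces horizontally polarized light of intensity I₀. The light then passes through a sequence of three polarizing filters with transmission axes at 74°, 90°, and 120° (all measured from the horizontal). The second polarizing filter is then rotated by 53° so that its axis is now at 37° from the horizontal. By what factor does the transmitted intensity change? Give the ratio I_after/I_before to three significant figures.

I_new/I_old ≈ 0.0137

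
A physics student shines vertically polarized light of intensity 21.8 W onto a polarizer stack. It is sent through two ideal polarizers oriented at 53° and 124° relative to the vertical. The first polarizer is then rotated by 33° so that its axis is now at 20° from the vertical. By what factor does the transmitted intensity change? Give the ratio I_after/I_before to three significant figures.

Before rotation:
By Malus's law, I₁ = I₀ cos²(53° − 0°) = I₀ cos²(53°) = 0.3622 I₀.
I₂ = I₁ cos²(124° − 53°) = 0.3622 I₀ · cos²(71°) = 0.03839 I₀.
After rotation:
I₁ = I₀ cos²(20° − 0°) = I₀ cos²(20°) = 0.883 I₀.
Angle between axes 1 and 2: 76°. I₂ = 0.883 I₀ · cos²(76°) = 0.05168 I₀.
Ratio = 0.05168 / 0.03839 = 1.346.

I_new/I_old ≈ 1.35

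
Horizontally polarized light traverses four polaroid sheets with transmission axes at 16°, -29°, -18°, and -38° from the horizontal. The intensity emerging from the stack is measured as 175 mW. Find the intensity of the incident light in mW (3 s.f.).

I₀ ≈ 445 mW

I₁ = I₀ cos²(16° − 0°) = I₀ cos²(16°) = 0.924 I₀.
I₂ = I₁ cos²(-29° − 16°) = 0.924 I₀ · cos²(45°) = 0.462 I₀.
I₃ = I₂ cos²(-18° + 29°) = 0.462 I₀ · cos²(11°) = 0.4452 I₀.
I₄ = I₃ cos²(-38° + 18°) = 0.4452 I₀ · cos²(20°) = 0.3931 I₀.
So 175 mW = 0.3931 I₀, giving I₀ = 175/0.3931 = 445.2 mW.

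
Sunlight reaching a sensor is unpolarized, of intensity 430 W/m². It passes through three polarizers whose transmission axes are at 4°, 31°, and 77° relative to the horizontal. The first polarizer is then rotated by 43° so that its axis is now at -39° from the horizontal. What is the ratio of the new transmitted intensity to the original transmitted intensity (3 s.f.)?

I_new/I_old ≈ 0.147

Before rotation:
Unpolarized light through the first polarizer → I₁ = ½ I₀, now polarized at 4°.
I₂ = I₁ cos²(31° − 4°) = 0.5 I₀ · cos²(27°) = 0.3969 I₀.
I₃ = I₂ cos²(77° − 31°) = 0.3969 I₀ · cos²(46°) = 0.1915 I₀.
After rotation:
Unpolarized light through the first polarizer → I₁ = ½ I₀, now polarized at -39°.
I₂ = I₁ cos²(31° + 39°) = 0.5 I₀ · cos²(70°) = 0.05849 I₀.
I₃ = I₂ cos²(77° − 31°) = 0.05849 I₀ · cos²(46°) = 0.02822 I₀.
Ratio = 0.02822 / 0.1915 = 0.1473.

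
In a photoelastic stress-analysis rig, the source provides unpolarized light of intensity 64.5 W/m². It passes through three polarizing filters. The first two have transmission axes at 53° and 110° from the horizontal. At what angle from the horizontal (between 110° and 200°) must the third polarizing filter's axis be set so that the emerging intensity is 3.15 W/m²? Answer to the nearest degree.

Unpolarized light through the first polarizer → I₁ = ½ I₀, now polarized at 53°.
I₂ = I₁ cos²(110° − 53°) = 0.5 I₀ · cos²(57°) = 0.1483 I₀.
Target fraction: 3.15 / 64.5 W/m² = 0.04884 of I₀.
Need I₃/I₀ = 0.04884, so cos²(θ − 110°) = 0.04884 / 0.1483 = 0.3293.
θ − 110° = arccos(√0.3293) = 55.0°, giving θ ≈ 110 + 55.0 = 165.0°.

θ ≈ 165°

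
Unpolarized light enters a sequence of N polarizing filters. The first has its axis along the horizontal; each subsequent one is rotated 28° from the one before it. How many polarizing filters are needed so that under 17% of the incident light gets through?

N = 6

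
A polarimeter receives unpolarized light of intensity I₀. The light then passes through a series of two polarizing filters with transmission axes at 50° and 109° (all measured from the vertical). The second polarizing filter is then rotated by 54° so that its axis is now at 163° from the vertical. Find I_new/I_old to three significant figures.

I_new/I_old ≈ 0.576

Before rotation:
Unpolarized light through the first polarizer → I₁ = ½ I₀, now polarized at 50°.
I₂ = I₁ cos²(109° − 50°) = 0.5 I₀ · cos²(59°) = 0.1326 I₀.
After rotation:
Unpolarized light through the first polarizer → I₁ = ½ I₀, now polarized at 50°.
Angle between axes 1 and 2: 67°. I₂ = 0.5 I₀ · cos²(67°) = 0.07634 I₀.
Ratio = 0.07634 / 0.1326 = 0.5755.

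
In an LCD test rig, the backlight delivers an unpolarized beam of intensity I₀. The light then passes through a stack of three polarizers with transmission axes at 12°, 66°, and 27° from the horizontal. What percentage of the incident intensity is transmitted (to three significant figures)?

≈ 10.4%

Unpolarized light through the first polarizer → I₁ = ½ I₀, now polarized at 12°.
I₂ = I₁ cos²(66° − 12°) = 0.5 I₀ · cos²(54°) = 0.1727 I₀.
I₃ = I₂ cos²(27° − 66°) = 0.1727 I₀ · cos²(39°) = 0.1043 I₀.
That is 10.43% of the incident intensity.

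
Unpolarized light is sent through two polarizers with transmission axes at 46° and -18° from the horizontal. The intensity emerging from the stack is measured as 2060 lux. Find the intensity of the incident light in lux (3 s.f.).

I₀ ≈ 2.14e4 lux

Unpolarized light through the first polarizer → I₁ = ½ I₀, now polarized at 46°.
I₂ = I₁ cos²(-18° − 46°) = 0.5 I₀ · cos²(64°) = 0.09608 I₀.
So 2060 lux = 0.09608 I₀, giving I₀ = 2060/0.09608 = 2.144e+04 lux.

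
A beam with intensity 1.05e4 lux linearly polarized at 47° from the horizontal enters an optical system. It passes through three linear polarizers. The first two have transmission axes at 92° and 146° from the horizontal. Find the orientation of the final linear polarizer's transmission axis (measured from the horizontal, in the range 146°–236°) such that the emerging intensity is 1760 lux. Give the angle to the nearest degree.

I₁ = I₀ cos²(92° − 47°) = I₀ cos²(45°) = 0.5 I₀.
I₂ = I₁ cos²(146° − 92°) = 0.5 I₀ · cos²(54°) = 0.1727 I₀.
Target fraction: 1760 / 1.05e4 lux = 0.1676 of I₀.
Need I₃/I₀ = 0.1676, so cos²(θ − 146°) = 0.1676 / 0.1727 = 0.9703.
θ − 146° = arccos(√0.9703) = 9.9°, giving θ ≈ 146 + 9.9 = 155.9°.

θ ≈ 156°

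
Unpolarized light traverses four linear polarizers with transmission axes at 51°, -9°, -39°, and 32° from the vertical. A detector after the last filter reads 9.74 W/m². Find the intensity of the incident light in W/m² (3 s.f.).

I₀ ≈ 980 W/m²

Unpolarized light through the first polarizer → I₁ = ½ I₀, now polarized at 51°.
I₂ = I₁ cos²(-9° − 51°) = 0.5 I₀ · cos²(60°) = 0.125 I₀.
I₃ = I₂ cos²(-39° + 9°) = 0.125 I₀ · cos²(30°) = 0.09375 I₀.
I₄ = I₃ cos²(32° + 39°) = 0.09375 I₀ · cos²(71°) = 0.009937 I₀.
So 9.74 W/m² = 0.009937 I₀, giving I₀ = 9.74/0.009937 = 980.2 W/m².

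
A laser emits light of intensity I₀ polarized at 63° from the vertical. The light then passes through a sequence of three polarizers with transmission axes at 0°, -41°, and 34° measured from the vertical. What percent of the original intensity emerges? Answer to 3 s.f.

≈ 0.786%

I₁ = I₀ cos²(0° − 63°) = I₀ cos²(63°) = 0.2061 I₀.
I₂ = I₁ cos²(-41° − 0°) = 0.2061 I₀ · cos²(41°) = 0.1174 I₀.
I₃ = I₂ cos²(34° + 41°) = 0.1174 I₀ · cos²(75°) = 0.007864 I₀.
That is 0.7864% of the incident intensity.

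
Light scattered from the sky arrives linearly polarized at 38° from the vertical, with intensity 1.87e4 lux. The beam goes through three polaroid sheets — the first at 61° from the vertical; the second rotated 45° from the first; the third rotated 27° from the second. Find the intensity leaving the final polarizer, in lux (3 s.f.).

I ≈ 6290 lux

I₁ = 1.87e4 lux · cos²(23°) = 1.585e+04 lux.
I₂ = I₁ · cos²(45°) = 1.585e+04 · 0.5 = 7923 lux.
I₃ = I₂ · cos²(27°) = 7923 · 0.7939 = 6290 lux.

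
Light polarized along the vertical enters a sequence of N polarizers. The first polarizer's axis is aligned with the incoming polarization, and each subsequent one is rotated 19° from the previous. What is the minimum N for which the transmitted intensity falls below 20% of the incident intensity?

N = 16

First polarizer is aligned with the polarization: full transmission.
Each further stage multiplies by cos²(19°) = 0.894.
After N polarizers: T = 0.894^(N−1). Require T < 0.20 ⇒ N−1 > ln(0.20)/ln(0.894) = 14.36, so N−1 ≥ 15 and N = 16.
Check: N=16 gives T = 0.1863 < 0.20; N=15 gives T = 0.2083.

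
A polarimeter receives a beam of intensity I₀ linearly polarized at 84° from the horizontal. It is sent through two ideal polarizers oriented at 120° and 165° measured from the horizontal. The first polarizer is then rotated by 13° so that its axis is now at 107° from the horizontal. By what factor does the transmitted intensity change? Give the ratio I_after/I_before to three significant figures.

I_new/I_old ≈ 0.727

Before rotation:
By Malus's law, I₁ = I₀ cos²(120° − 84°) = I₀ cos²(36°) = 0.6545 I₀.
I₂ = I₁ cos²(165° − 120°) = 0.6545 I₀ · cos²(45°) = 0.3273 I₀.
After rotation:
I₁ = I₀ cos²(107° − 84°) = I₀ cos²(23°) = 0.8473 I₀.
I₂ = I₁ cos²(165° − 107°) = 0.8473 I₀ · cos²(58°) = 0.2379 I₀.
Ratio = 0.2379 / 0.3273 = 0.7271.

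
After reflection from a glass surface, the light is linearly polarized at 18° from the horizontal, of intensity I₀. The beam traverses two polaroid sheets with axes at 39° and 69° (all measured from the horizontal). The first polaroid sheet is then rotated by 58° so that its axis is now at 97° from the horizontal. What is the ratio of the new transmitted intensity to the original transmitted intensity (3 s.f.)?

I_new/I_old ≈ 0.0434

Before rotation:
I₁ = I₀ cos²(39° − 18°) = I₀ cos²(21°) = 0.8716 I₀.
I₂ = I₁ cos²(69° − 39°) = 0.8716 I₀ · cos²(30°) = 0.6537 I₀.
After rotation:
I₁ = I₀ cos²(97° − 18°) = I₀ cos²(79°) = 0.03641 I₀.
I₂ = I₁ cos²(69° − 97°) = 0.03641 I₀ · cos²(28°) = 0.02838 I₀.
Ratio = 0.02838 / 0.6537 = 0.04342.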